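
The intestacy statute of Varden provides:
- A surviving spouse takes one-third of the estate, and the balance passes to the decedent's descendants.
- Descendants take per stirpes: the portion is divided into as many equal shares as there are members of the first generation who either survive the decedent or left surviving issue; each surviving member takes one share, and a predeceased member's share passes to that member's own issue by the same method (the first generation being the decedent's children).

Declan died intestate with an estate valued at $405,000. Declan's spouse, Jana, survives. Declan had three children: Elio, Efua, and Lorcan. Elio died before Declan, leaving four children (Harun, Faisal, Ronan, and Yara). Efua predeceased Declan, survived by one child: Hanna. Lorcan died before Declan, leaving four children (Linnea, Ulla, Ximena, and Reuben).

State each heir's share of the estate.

Jana: $135,000; Harun: $22,500; Faisal: $22,500; Ronan: $22,500; Yara: $22,500; Hanna: $90,000; Linnea: $22,500; Ulla: $22,500; Ximena: $22,500; Reuben: $22,500

Jana takes one-third of $405,000 = $135,000. The remaining $270,000 passes to the descendants.
The descendants' portion ($270,000) is divided into 3 shares of $90,000: Elio's $90,000 share passes to Elio's issue; Efua's $90,000 share passes to Efua's issue; Lorcan's $90,000 share passes to Lorcan's issue.
Elio's share ($90,000) is divided into 4 shares of $22,500: Harun, Faisal, Ronan, and Yara each take $22,500.
Efua's share ($90,000) passes entirely to Hanna.
Lorcan's share ($90,000) is divided into 4 shares of $22,500: Linnea, Ulla, Ximena, and Reuben each take $22,500.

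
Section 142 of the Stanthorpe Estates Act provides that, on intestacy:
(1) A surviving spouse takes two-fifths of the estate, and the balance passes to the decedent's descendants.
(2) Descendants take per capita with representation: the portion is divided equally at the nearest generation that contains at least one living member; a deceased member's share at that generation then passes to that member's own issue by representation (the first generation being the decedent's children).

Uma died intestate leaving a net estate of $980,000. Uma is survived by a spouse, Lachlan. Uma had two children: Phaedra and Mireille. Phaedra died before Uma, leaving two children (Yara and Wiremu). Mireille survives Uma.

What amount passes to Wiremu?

Wiremu receives $147,000.

Lachlan takes two-fifths of $980,000 = $392,000. The remaining $588,000 passes to the descendants.
The descendants' portion ($588,000) is divided into 2 shares of $294,000: Mireille takes $294,000; Phaedra's $294,000 share passes to Phaedra's issue.
Phaedra's share ($294,000) is divided into 2 shares of $147,000: Yara and Wiremu each take $147,000.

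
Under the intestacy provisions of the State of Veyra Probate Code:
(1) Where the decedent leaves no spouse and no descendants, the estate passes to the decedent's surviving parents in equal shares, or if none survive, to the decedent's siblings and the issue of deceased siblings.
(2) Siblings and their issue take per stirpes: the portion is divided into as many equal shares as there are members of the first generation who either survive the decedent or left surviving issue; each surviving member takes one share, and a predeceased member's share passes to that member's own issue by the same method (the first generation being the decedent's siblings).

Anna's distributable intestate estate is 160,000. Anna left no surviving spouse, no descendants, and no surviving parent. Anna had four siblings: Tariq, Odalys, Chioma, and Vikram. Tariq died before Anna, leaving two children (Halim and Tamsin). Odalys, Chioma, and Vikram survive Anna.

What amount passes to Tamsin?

Tamsin receives 20,000.

The entire 160,000 passes to the siblings and their issue.
That amount (160,000) is divided into 4 shares of 40,000: Odalys, Chioma, and Vikram each take 40,000; Tariq's 40,000 share passes to Tariq's issue.
Tariq's share (40,000) is divided into 2 shares of 20,000: Halim and Tamsin each take 20,000.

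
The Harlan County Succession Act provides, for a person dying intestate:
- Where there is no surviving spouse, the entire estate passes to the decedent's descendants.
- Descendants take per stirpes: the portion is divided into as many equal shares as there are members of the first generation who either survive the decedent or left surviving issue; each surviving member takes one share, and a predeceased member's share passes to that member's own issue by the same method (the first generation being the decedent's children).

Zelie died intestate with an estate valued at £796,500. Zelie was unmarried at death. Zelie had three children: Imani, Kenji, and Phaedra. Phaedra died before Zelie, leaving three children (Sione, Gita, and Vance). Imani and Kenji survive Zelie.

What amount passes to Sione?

Sione receives £88,500.

The entire £796,500 passes to the descendants.
That amount (£796,500) is divided into 3 shares of £265,500: Imani and Kenji each take £265,500; Phaedra's £265,500 share passes to Phaedra's issue.
Phaedra's share (£265,500) is divided into 3 shares of £88,500: Sione, Gita, and Vance each take £88,500.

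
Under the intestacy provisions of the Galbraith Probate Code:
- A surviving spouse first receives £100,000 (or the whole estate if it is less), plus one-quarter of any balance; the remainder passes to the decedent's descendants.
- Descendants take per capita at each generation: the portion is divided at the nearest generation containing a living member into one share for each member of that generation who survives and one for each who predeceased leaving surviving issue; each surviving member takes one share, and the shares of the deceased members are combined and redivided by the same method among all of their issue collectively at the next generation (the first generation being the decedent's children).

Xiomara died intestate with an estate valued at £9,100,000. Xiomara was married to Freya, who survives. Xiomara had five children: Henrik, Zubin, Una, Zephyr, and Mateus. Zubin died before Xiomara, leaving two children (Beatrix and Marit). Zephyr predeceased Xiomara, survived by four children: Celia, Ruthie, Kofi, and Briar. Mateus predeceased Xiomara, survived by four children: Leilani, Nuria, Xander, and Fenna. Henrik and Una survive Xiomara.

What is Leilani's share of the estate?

Freya first takes £100,000, leaving a balance of £9,000,000. Freya then takes one-quarter of the balance (£2,250,000), for a total of £2,350,000. The remaining £6,750,000 passes to the descendants.
The descendants' portion (£6,750,000) is divided at the children's generation into 5 shares of £1,350,000. Henrik and Una each take £1,350,000. The 3 shares of the deceased (Zubin, Zephyr, and Mateus) are combined into a pool of £4,050,000.
That pool (£4,050,000) is divided at the grandchildren's generation equally among Beatrix, Marit, Celia, Ruthie, Kofi, Briar, Leilani, Nuria, Xander, and Fenna: £405,000 each.

Leilani receives £405,000.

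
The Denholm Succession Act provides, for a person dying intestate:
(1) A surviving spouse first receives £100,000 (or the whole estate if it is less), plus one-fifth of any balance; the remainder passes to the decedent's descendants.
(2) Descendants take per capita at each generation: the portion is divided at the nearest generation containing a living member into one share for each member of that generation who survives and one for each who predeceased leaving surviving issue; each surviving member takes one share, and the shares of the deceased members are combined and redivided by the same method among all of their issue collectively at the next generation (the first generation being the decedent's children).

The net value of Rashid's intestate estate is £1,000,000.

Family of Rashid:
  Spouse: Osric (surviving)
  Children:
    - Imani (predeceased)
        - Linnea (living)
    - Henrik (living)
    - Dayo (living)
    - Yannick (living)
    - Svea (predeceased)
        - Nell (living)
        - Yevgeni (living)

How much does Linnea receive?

Linnea receives £96,000.

Osric first takes £100,000, leaving a balance of £900,000. Osric then takes one-fifth of the balance (£180,000), for a total of £280,000. The remaining £720,000 passes to the descendants.
The descendants' portion (£720,000) is divided at the children's generation into 5 shares of £144,000. Henrik, Dayo, and Yannick each take £144,000. The 2 shares of the deceased (Imani and Svea) are combined into a pool of £288,000.
That pool (£288,000) is divided at the grandchildren's generation equally among Linnea, Nell, and Yevgeni: £96,000 each.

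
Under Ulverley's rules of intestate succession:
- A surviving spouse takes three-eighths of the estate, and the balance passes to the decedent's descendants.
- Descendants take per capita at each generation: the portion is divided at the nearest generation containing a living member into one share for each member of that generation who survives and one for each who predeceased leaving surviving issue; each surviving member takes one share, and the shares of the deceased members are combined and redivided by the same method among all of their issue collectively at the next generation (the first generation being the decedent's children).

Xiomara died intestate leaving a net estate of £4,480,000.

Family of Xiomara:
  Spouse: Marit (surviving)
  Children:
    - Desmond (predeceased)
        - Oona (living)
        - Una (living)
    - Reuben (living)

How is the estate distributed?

Marit takes three-eighths of £4,480,000 = £1,680,000. The remaining £2,800,000 passes to the descendants.
The descendants' portion (£2,800,000) is divided at the children's generation into 2 shares of £1,400,000. Reuben takes £1,400,000. The remaining share for the deceased Desmond (£1,400,000) is carried to the next generation.
That pool (£1,400,000) is divided at the grandchildren's generation equally among Oona and Una: £700,000 each.

Marit: £1,680,000; Oona: £700,000; Una: £700,000; Reuben: £1,400,000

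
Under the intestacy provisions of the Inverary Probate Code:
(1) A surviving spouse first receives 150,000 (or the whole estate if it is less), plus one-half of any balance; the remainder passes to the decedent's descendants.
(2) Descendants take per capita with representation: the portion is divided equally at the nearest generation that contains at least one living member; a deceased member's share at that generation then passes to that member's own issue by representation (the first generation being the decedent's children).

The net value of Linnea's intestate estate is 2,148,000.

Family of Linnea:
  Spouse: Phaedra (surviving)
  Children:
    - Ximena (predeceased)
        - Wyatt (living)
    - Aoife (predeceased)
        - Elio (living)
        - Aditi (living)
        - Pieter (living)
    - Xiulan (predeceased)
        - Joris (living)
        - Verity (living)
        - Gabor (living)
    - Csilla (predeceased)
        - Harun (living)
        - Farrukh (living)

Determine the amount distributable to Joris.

Phaedra first takes 150,000, leaving a balance of 1,998,000. Phaedra then takes one-half of the balance (999,000), for a total of 1,149,000. The remaining 999,000 passes to the descendants.
No child survives, so the initial division is made at the grandchildren's generation.
The descendants' portion (999,000) is divided into 9 shares of 111,000: Wyatt, Elio, Aditi, Pieter, Joris, Verity, Gabor, Harun, and Farrukh each take 111,000.

Joris receives 111,000.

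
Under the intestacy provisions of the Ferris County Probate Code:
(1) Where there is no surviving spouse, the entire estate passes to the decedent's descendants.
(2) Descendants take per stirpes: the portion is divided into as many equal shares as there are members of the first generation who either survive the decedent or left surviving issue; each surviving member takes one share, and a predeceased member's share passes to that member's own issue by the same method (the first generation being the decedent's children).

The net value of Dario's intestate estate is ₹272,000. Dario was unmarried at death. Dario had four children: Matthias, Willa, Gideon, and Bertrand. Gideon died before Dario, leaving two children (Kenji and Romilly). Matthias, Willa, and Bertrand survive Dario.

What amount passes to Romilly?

Romilly receives ₹34,000.

The entire ₹272,000 passes to the descendants.
That amount (₹272,000) is divided into 4 shares of ₹68,000: Matthias, Willa, and Bertrand each take ₹68,000; Gideon's ₹68,000 share passes to Gideon's issue.
Gideon's share (₹68,000) is divided into 2 shares of ₹34,000: Kenji and Romilly each take ₹34,000.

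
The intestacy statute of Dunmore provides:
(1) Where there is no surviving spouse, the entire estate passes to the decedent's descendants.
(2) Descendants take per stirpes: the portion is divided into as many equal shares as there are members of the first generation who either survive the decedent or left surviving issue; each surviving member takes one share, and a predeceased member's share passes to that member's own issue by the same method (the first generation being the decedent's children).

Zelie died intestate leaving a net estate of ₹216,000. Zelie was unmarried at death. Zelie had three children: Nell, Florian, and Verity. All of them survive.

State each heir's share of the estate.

Nell: ₹72,000; Florian: ₹72,000; Verity: ₹72,000

The entire ₹216,000 passes to the descendants.
That amount (₹216,000) is divided into 3 shares of ₹72,000: Nell, Florian, and Verity each take ₹72,000.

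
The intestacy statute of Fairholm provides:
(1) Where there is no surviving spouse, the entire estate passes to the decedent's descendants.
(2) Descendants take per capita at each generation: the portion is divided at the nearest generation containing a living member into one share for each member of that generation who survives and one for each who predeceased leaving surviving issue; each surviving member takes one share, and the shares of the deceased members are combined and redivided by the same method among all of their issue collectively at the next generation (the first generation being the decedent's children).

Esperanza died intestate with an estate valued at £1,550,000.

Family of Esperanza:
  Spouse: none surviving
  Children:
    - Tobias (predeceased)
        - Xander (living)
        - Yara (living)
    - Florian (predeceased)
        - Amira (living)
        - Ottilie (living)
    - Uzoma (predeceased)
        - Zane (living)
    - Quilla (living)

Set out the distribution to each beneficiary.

The entire £1,550,000 passes to the descendants.
That amount (£1,550,000) is divided at the children's generation into 4 shares of £387,500. Quilla takes £387,500. The 3 shares of the deceased (Tobias, Florian, and Uzoma) are combined into a pool of £1,162,500.
That pool (£1,162,500) is divided at the grandchildren's generation equally among Xander, Yara, Amira, Ottilie, and Zane: £232,500 each.

Xander: £232,500; Yara: £232,500; Amira: £232,500; Ottilie: £232,500; Zane: £232,500; Quilla: £387,500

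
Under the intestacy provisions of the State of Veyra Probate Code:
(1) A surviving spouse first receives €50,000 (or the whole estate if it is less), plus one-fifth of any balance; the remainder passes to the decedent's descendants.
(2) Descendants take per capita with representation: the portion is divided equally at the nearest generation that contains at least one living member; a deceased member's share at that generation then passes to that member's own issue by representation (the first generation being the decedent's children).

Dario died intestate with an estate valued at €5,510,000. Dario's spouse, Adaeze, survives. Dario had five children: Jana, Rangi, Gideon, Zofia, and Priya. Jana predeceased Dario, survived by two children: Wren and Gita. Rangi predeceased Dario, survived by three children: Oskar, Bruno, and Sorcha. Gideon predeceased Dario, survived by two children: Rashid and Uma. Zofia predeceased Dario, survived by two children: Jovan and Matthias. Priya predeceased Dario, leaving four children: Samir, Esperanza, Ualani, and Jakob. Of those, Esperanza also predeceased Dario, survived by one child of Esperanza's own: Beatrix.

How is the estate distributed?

Adaeze: €1,142,000; Wren: €336,000; Gita: €336,000; Oskar: €336,000; Bruno: €336,000; Sorcha: €336,000; Rashid: €336,000; Uma: €336,000; Jovan: €336,000; Matthias: €336,000; Samir: €336,000; Beatrix: €336,000; Ualani: €336,000; Jakob: €336,000

Adaeze first takes €50,000, leaving a balance of €5,460,000. Adaeze then takes one-fifth of the balance (€1,092,000), for a total of €1,142,000. The remaining €4,368,000 passes to the descendants.
No child survives, so the initial division is made at the grandchildren's generation.
The descendants' portion (€4,368,000) is divided into 13 shares of €336,000: Wren, Gita, Oskar, Bruno, Sorcha, Rashid, Uma, Jovan, Matthias, Samir, Ualani, and Jakob each take €336,000; Esperanza's €336,000 share passes to Esperanza's issue.
Esperanza's share (€336,000) passes entirely to Beatrix.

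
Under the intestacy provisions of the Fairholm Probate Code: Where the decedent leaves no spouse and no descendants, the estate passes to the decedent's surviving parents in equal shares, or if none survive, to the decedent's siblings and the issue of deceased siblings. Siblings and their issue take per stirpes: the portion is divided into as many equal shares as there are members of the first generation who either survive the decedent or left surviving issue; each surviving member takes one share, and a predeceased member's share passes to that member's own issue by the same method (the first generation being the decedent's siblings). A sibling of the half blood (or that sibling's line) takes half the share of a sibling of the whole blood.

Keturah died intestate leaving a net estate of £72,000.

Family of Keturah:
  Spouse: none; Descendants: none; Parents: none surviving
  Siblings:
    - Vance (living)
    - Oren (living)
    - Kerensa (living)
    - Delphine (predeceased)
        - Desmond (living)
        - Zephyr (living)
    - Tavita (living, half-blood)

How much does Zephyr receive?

Zephyr receives £8,000.

The entire £72,000 passes to the siblings and their issue.
Counting each half-blood sibling's line as half a unit, there are 9/2 units in £72,000, so one unit is £16,000. Whole-blood lines (Vance, Oren, Kerensa, and Delphine) take £16,000 each; half-blood lines (Tavita) take £8,000 each.
Delphine's share (£16,000) is divided into 2 shares of £8,000: Desmond and Zephyr each take £8,000.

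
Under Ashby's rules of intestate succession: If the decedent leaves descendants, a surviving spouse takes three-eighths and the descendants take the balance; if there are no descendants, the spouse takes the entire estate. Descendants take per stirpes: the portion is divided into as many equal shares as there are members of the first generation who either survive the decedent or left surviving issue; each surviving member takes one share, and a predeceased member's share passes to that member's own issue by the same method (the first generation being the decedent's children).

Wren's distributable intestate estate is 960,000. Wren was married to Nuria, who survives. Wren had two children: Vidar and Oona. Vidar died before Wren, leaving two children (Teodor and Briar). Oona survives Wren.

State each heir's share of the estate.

Nuria takes three-eighths of 960,000 = 360,000. The remaining 600,000 passes to the descendants.
The descendants' portion (600,000) is divided into 2 shares of 300,000: Oona takes 300,000; Vidar's 300,000 share passes to Vidar's issue.
Vidar's share (300,000) is divided into 2 shares of 150,000: Teodor and Briar each take 150,000.

Nuria: 360,000; Teodor: 150,000; Briar: 150,000; Oona: 300,000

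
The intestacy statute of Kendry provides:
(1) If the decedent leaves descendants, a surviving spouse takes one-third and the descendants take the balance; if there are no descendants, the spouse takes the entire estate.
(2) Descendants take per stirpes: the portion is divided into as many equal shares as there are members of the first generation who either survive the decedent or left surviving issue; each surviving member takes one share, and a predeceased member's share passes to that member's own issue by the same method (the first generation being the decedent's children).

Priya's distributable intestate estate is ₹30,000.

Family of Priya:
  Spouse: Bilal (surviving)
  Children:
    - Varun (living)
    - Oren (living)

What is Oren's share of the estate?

Oren receives ₹10,000.

Bilal takes one-third of ₹30,000 = ₹10,000. The remaining ₹20,000 passes to the descendants.
The descendants' portion (₹20,000) is divided into 2 shares of ₹10,000: Varun and Oren each take ₹10,000.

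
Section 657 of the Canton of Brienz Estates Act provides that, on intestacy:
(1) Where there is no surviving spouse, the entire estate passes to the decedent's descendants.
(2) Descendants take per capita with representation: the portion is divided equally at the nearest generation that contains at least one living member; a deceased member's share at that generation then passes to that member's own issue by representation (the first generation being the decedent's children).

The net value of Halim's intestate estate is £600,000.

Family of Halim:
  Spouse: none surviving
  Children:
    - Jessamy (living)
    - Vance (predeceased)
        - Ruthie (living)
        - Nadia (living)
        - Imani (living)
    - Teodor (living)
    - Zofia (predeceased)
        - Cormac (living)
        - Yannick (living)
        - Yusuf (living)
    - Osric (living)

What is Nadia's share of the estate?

The entire £600,000 passes to the descendants.
That amount (£600,000) is divided into 5 shares of £120,000: Jessamy, Teodor, and Osric each take £120,000; Vance's £120,000 share passes to Vance's issue; Zofia's £120,000 share passes to Zofia's issue.
Vance's share (£120,000) is divided into 3 shares of £40,000: Ruthie, Nadia, and Imani each take £40,000.
Zofia's share (£120,000) is divided into 3 shares of £40,000: Cormac, Yannick, and Yusuf each take £40,000.

Nadia receives £40,000.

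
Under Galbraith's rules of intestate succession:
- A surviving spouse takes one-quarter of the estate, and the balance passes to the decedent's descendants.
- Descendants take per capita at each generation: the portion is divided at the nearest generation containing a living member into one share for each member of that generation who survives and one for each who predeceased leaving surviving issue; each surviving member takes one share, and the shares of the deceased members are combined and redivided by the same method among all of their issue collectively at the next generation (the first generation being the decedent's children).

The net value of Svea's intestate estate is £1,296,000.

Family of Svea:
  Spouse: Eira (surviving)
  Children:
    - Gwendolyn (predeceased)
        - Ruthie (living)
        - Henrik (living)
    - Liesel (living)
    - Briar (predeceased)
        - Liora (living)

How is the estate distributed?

Eira takes one-quarter of £1,296,000 = £324,000. The remaining £972,000 passes to the descendants.
The descendants' portion (£972,000) is divided at the children's generation into 3 shares of £324,000. Liesel takes £324,000. The 2 shares of the deceased (Gwendolyn and Briar) are combined into a pool of £648,000.
That pool (£648,000) is divided at the grandchildren's generation equally among Ruthie, Henrik, and Liora: £216,000 each.

Eira: £324,000; Ruthie: £216,000; Henrik: £216,000; Liesel: £324,000; Liora: £216,000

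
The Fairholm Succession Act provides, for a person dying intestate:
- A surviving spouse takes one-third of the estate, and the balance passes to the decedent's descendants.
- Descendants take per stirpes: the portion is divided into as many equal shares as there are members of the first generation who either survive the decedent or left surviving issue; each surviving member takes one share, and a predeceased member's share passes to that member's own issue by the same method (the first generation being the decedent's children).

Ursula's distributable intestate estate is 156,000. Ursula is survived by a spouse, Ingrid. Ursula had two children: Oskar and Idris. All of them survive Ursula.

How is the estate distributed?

Ingrid takes one-third of 156,000 = 52,000. The remaining 104,000 passes to the descendants.
The descendants' portion (104,000) is divided into 2 shares of 52,000: Oskar and Idris each take 52,000.

Ingrid: 52,000; Oskar: 52,000; Idris: 52,000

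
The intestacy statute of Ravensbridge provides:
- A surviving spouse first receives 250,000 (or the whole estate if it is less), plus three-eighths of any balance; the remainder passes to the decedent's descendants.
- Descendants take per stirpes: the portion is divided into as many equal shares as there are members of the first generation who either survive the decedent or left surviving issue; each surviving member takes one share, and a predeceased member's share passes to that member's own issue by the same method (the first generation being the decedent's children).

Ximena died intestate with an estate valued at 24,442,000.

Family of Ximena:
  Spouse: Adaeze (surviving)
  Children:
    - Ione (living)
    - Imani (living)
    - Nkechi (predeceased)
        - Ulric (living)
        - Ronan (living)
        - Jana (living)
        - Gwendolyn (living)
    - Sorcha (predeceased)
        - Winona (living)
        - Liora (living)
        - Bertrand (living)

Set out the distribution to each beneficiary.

Adaeze first takes 250,000, leaving a balance of 24,192,000. Adaeze then takes three-eighths of the balance (9,072,000), for a total of 9,322,000. The remaining 15,120,000 passes to the descendants.
The descendants' portion (15,120,000) is divided into 4 shares of 3,780,000: Ione and Imani each take 3,780,000; Nkechi's 3,780,000 share passes to Nkechi's issue; Sorcha's 3,780,000 share passes to Sorcha's issue.
Nkechi's share (3,780,000) is divided into 4 shares of 945,000: Ulric, Ronan, Jana, and Gwendolyn each take 945,000.
Sorcha's share (3,780,000) is divided into 3 shares of 1,260,000: Winona, Liora, and Bertrand each take 1,260,000.

Adaeze: 9,322,000; Ione: 3,780,000; Imani: 3,780,000; Ulric: 945,000; Ronan: 945,000; Jana: 945,000; Gwendolyn: 945,000; Winona: 1,260,000; Liora: 1,260,000; Bertrand: 1,260,000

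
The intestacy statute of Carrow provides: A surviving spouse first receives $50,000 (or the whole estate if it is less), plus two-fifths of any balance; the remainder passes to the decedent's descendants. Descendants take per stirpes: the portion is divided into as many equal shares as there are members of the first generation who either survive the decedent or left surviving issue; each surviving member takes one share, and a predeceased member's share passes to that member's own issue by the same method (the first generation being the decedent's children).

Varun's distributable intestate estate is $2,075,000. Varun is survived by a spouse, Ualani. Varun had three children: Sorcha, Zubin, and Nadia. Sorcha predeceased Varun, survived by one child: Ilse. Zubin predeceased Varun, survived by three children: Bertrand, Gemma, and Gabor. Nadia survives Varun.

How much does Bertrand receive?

Ualani first takes $50,000, leaving a balance of $2,025,000. Ualani then takes two-fifths of the balance ($810,000), for a total of $860,000. The remaining $1,215,000 passes to the descendants.
The descendants' portion ($1,215,000) is divided into 3 shares of $405,000: Nadia takes $405,000; Sorcha's $405,000 share passes to Sorcha's issue; Zubin's $405,000 share passes to Zubin's issue.
Sorcha's share ($405,000) passes entirely to Ilse.
Zubin's share ($405,000) is divided into 3 shares of $135,000: Bertrand, Gemma, and Gabor each take $135,000.

Bertrand receives $135,000.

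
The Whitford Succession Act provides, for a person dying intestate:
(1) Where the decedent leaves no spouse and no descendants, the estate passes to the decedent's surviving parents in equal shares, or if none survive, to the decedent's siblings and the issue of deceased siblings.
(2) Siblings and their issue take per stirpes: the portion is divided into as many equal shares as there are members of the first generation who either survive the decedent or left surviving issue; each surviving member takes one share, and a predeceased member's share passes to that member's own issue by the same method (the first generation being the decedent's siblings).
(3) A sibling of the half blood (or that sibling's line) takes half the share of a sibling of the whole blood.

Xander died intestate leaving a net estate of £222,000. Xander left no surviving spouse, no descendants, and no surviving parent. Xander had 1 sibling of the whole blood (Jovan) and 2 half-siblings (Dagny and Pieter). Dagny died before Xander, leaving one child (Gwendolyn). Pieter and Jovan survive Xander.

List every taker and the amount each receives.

The entire £222,000 passes to the siblings and their issue.
Counting each half-blood sibling's line as half a unit, there are 2 units in £222,000, so one unit is £111,000. Whole-blood lines (Jovan) take £111,000 each; half-blood lines (Dagny and Pieter) take £55,500 each.
Dagny's share (£55,500) passes entirely to Gwendolyn.

Gwendolyn: £55,500; Pieter: £55,500; Jovan: £111,000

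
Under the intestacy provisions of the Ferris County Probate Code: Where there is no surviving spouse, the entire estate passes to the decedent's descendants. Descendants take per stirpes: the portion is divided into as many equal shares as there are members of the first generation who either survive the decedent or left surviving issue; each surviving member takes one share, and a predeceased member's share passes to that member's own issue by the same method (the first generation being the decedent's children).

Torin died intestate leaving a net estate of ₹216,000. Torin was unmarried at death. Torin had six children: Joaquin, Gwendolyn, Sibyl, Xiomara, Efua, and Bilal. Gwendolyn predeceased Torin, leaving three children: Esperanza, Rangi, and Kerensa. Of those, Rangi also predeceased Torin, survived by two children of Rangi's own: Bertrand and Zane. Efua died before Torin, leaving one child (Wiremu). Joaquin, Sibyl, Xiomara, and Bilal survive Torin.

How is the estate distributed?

The entire ₹216,000 passes to the descendants.
That amount (₹216,000) is divided into 6 shares of ₹36,000: Joaquin, Sibyl, Xiomara, and Bilal each take ₹36,000; Gwendolyn's ₹36,000 share passes to Gwendolyn's issue; Efua's ₹36,000 share passes to Efua's issue.
Gwendolyn's share (₹36,000) is divided into 3 shares of ₹12,000: Esperanza and Kerensa each take ₹12,000; Rangi's ₹12,000 share passes to Rangi's issue.
Rangi's share (₹12,000) is divided into 2 shares of ₹6,000: Bertrand and Zane each take ₹6,000.
Efua's share (₹36,000) passes entirely to Wiremu.

Joaquin: ₹36,000; Esperanza: ₹12,000; Bertrand: ₹6,000; Zane: ₹6,000; Kerensa: ₹12,000; Sibyl: ₹36,000; Xiomara: ₹36,000; Wiremu: ₹36,000; Bilal: ₹36,000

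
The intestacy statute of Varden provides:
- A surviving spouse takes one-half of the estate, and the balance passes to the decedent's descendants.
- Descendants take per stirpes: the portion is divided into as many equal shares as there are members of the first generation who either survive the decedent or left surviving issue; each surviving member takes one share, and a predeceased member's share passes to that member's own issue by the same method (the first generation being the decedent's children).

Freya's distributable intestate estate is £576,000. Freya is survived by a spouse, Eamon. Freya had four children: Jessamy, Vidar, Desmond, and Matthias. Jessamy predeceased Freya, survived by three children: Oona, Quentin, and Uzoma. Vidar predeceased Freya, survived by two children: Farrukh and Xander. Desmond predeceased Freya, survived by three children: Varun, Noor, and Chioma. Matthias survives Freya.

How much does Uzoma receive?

Uzoma receives £24,000.

Eamon takes one-half of £576,000 = £288,000. The remaining £288,000 passes to the descendants.
The descendants' portion (£288,000) is divided into 4 shares of £72,000: Matthias takes £72,000; Jessamy's £72,000 share passes to Jessamy's issue; Vidar's £72,000 share passes to Vidar's issue; Desmond's £72,000 share passes to Desmond's issue.
Jessamy's share (£72,000) is divided into 3 shares of £24,000: Oona, Quentin, and Uzoma each take £24,000.
Vidar's share (£72,000) is divided into 2 shares of £36,000: Farrukh and Xander each take £36,000.
Desmond's share (£72,000) is divided into 3 shares of £24,000: Varun, Noor, and Chioma each take £24,000.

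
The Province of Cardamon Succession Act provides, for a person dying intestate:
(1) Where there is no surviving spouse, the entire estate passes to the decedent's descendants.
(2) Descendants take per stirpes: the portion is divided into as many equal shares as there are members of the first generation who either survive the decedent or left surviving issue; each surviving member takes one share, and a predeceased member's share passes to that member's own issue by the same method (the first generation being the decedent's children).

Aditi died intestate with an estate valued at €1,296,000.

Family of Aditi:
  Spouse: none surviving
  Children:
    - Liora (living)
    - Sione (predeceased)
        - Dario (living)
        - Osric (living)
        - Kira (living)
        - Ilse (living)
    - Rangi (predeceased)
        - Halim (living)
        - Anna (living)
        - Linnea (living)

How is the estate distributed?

The entire €1,296,000 passes to the descendants.
That amount (€1,296,000) is divided into 3 shares of €432,000: Liora takes €432,000; Sione's €432,000 share passes to Sione's issue; Rangi's €432,000 share passes to Rangi's issue.
Sione's share (€432,000) is divided into 4 shares of €108,000: Dario, Osric, Kira, and Ilse each take €108,000.
Rangi's share (€432,000) is divided into 3 shares of €144,000: Halim, Anna, and Linnea each take €144,000.

Liora: €432,000; Dario: €108,000; Osric: €108,000; Kira: €108,000; Ilse: €108,000; Halim: €144,000; Anna: €144,000; Linnea: €144,000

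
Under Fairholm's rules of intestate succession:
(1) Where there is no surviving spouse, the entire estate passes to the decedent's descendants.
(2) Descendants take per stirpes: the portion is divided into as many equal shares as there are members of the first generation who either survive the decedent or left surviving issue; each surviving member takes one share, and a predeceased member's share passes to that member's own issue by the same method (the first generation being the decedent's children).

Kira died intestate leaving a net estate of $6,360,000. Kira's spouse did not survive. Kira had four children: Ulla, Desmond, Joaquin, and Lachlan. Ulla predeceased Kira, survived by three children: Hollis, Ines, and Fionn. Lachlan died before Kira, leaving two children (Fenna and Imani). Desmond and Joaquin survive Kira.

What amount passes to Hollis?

Hollis receives $530,000.

The entire $6,360,000 passes to the descendants.
That amount ($6,360,000) is divided into 4 shares of $1,590,000: Desmond and Joaquin each take $1,590,000; Ulla's $1,590,000 share passes to Ulla's issue; Lachlan's $1,590,000 share passes to Lachlan's issue.
Ulla's share ($1,590,000) is divided into 3 shares of $530,000: Hollis, Ines, and Fionn each take $530,000.
Lachlan's share ($1,590,000) is divided into 2 shares of $795,000: Fenna and Imani each take $795,000.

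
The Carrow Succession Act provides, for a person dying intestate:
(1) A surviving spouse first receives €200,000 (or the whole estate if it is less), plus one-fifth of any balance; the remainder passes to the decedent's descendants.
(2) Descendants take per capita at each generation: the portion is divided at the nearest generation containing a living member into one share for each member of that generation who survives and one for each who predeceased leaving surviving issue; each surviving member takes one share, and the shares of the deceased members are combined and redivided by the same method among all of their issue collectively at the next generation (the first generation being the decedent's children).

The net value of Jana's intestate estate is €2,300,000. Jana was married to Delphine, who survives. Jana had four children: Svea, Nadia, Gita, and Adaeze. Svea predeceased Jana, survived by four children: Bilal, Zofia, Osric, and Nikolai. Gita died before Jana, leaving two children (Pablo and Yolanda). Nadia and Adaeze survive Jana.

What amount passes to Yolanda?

Delphine first takes €200,000, leaving a balance of €2,100,000. Delphine then takes one-fifth of the balance (€420,000), for a total of €620,000. The remaining €1,680,000 passes to the descendants.
The descendants' portion (€1,680,000) is divided at the children's generation into 4 shares of €420,000. Nadia and Adaeze each take €420,000. The 2 shares of the deceased (Svea and Gita) are combined into a pool of €840,000.
That pool (€840,000) is divided at the grandchildren's generation equally among Bilal, Zofia, Osric, Nikolai, Pablo, and Yolanda: €140,000 each.

Yolanda receives €140,000.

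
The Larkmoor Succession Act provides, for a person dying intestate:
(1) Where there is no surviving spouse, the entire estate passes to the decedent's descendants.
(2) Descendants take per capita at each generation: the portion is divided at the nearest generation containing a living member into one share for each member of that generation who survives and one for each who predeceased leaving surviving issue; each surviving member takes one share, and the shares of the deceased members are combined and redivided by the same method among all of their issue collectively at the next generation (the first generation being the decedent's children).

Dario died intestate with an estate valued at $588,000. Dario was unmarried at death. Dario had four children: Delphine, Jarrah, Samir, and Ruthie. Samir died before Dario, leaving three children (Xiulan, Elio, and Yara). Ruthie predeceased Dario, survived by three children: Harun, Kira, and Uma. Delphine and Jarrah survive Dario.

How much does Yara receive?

The entire $588,000 passes to the descendants.
That amount ($588,000) is divided at the children's generation into 4 shares of $147,000. Delphine and Jarrah each take $147,000. The 2 shares of the deceased (Samir and Ruthie) are combined into a pool of $294,000.
That pool ($294,000) is divided at the grandchildren's generation equally among Xiulan, Elio, Yara, Harun, Kira, and Uma: $49,000 each.

Yara receives $49,000.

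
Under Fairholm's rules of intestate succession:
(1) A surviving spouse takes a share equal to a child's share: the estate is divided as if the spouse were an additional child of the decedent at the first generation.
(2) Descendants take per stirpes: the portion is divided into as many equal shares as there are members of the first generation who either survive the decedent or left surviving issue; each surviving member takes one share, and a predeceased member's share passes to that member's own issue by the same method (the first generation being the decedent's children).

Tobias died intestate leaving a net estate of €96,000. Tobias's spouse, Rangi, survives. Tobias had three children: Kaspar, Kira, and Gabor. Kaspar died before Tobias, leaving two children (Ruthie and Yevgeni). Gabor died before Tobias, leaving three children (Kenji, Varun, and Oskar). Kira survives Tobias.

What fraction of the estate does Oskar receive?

The spouse counts as an additional share at the children's level, so there are 4 primary shares of €24,000. Rangi takes one such share (€24,000).
The children's combined portion (€72,000) is divided into 3 shares of €24,000: Kira takes €24,000; Kaspar's €24,000 share passes to Kaspar's issue; Gabor's €24,000 share passes to Gabor's issue.
Kaspar's share (€24,000) is divided into 2 shares of €12,000: Ruthie and Yevgeni each take €12,000.
Gabor's share (€24,000) is divided into 3 shares of €8,000: Kenji, Varun, and Oskar each take €8,000.

Oskar receives 1/12 of the estate.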